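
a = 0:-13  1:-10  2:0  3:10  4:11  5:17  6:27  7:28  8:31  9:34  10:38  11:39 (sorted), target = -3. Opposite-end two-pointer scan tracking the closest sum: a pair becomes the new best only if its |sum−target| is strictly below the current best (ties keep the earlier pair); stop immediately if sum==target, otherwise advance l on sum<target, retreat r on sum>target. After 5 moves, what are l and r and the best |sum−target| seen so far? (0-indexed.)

l=0, r=6, best |Δ|=18

[0,11] -13+39=26 d=29 * → r--
[0,10] -13+38=25 d=28 * → r--
[0,9] -13+34=21 d=24 * → r--
[0,8] -13+31=18 d=21 * → r--
[0,7] -13+28=15 d=18 * → r--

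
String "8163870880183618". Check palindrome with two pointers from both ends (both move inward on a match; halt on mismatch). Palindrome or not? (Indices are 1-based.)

[1,16] '8'=='8' → l++,r--
[2,15] '1'=='1' → l++,r--
[3,14] '6'=='6' → l++,r--
[4,13] '3'=='3' → l++,r--
[5,12] '8'=='8' → l++,r--
[6,11] '7'!='1' → stop

not a palindrome (mismatch at 6,11)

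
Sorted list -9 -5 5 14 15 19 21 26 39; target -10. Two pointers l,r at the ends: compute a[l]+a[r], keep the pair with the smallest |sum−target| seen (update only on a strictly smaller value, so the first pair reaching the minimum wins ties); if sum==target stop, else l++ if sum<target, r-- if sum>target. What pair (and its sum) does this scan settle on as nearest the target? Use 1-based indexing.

[1,9] -9+39=30 d=40 * → r--
[1,8] -9+26=17 d=27 * → r--
[1,7] -9+21=12 d=22 * → r--
[1,6] -9+19=10 d=20 * → r--
[1,5] -9+15=6 d=16 * → r--
[1,4] -9+14=5 d=15 * → r--
[1,3] -9+5=-4 d=6 * → r--
[1,2] -9+-5=-14 d=4 * → l++

pair (-9, -5) with sum -14 (|Δ|=4)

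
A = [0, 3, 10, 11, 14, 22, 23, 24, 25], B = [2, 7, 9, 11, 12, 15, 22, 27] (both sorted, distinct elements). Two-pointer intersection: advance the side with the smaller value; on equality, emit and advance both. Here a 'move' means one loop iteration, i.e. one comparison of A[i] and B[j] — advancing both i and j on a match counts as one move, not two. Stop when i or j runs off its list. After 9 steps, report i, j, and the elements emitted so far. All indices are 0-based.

i=5, j=5, emitted=[11]

i=0 j=0: 0<2, i++
i=1 j=0: 3>2, j++
i=1 j=1: 3<7, i++
i=2 j=1: 10>7, j++
i=2 j=2: 10>9, j++
i=2 j=3: 10<11, i++
i=3 j=3: 11==11 emit, i++,j++
i=4 j=4: 14>12, j++
i=4 j=5: 14<15, i++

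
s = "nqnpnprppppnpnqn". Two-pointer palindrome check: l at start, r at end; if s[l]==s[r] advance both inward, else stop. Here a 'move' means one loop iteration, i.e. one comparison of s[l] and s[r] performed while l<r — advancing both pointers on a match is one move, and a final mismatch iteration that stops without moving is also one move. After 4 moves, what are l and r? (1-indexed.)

l=5, r=12

[1,16] 'n'=='n' → l++,r--
[2,15] 'q'=='q' → l++,r--
[3,14] 'n'=='n' → l++,r--
[4,13] 'p'=='p' → l++,r--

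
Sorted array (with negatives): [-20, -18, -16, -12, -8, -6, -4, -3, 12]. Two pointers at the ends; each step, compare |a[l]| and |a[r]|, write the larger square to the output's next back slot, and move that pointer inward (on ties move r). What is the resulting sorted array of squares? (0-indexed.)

[0,8] |-20|>|12| out[8]=400 → l++
[1,8] |-18|>|12| out[7]=324 → l++
[2,8] |-16|>|12| out[6]=256 → l++
[3,8] |-12|<=|12| out[5]=144 → r--
[3,7] |-12|>|-3| out[4]=144 → l++
[4,7] |-8|>|-3| out[3]=64 → l++
[5,7] |-6|>|-3| out[2]=36 → l++
[6,7] |-4|>|-3| out[1]=16 → l++
[7,7] |-3|<=|-3| out[0]=9 → r--

[9, 16, 36, 64, 144, 144, 256, 324, 400]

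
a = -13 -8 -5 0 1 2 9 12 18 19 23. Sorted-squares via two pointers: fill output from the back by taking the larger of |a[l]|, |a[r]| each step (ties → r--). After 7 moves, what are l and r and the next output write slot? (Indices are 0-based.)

l=0 r=10: |-13|<=|23| out[10]=529, r--
l=0 r=9: |-13|<=|19| out[9]=361, r--
l=0 r=8: |-13|<=|18| out[8]=324, r--
l=0 r=7: |-13|>|12| out[7]=169, l++
l=1 r=7: |-8|<=|12| out[6]=144, r--
l=1 r=6: |-8|<=|9| out[5]=81, r--
l=1 r=5: |-8|>|2| out[4]=64, l++

l=2, r=5, next write slot=3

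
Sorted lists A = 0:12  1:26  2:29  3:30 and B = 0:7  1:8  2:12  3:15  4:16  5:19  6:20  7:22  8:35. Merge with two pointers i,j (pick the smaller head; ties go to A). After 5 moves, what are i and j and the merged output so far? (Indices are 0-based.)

i=0 j=0: A[i]=12>B[j]=7 take 7, j++
i=0 j=1: A[i]=12>B[j]=8 take 8, j++
i=0 j=2: A[i]=12<=B[j]=12 take 12, i++
i=1 j=2: A[i]=26>B[j]=12 take 12, j++
i=1 j=3: A[i]=26>B[j]=15 take 15, j++

i=1, j=4, merged so far=[7, 8, 12, 12, 15]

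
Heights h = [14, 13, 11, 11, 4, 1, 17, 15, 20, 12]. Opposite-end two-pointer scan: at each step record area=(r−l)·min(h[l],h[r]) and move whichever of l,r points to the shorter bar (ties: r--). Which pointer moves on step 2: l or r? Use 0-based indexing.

l

[0,9] min(14,12)*9=108 best=108 * → r--
[0,8] min(14,20)*8=112 best=112 * → l++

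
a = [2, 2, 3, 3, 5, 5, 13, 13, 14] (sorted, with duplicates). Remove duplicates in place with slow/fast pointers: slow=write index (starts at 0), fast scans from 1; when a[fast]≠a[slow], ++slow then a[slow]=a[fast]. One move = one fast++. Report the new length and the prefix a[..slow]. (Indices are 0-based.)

slow=0 fast=1: a[fast]=2=a[slow] dup, fast++
slow=0 fast=2: a[fast]=3≠a[slow]=2 write a[1]=3, slow++,fast++
slow=1 fast=3: a[fast]=3=a[slow] dup, fast++
slow=1 fast=4: a[fast]=5≠a[slow]=3 write a[2]=5, slow++,fast++
slow=2 fast=5: a[fast]=5=a[slow] dup, fast++
slow=2 fast=6: a[fast]=13≠a[slow]=5 write a[3]=13, slow++,fast++
slow=3 fast=7: a[fast]=13=a[slow] dup, fast++
slow=3 fast=8: a[fast]=14≠a[slow]=13 write a[4]=14, slow++,fast++

length 5; prefix = [2, 3, 5, 13, 14]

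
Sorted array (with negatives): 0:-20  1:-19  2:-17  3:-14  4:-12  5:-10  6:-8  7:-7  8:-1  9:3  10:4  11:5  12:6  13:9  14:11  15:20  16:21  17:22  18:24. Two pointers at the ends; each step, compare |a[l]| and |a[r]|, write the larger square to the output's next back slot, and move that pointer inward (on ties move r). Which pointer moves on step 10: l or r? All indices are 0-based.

r

l=0 r=18: |-20|<=|24| out[18]=576, r--
l=0 r=17: |-20|<=|22| out[17]=484, r--
l=0 r=16: |-20|<=|21| out[16]=441, r--
l=0 r=15: |-20|<=|20| out[15]=400, r--
l=0 r=14: |-20|>|11| out[14]=400, l++
l=1 r=14: |-19|>|11| out[13]=361, l++
l=2 r=14: |-17|>|11| out[12]=289, l++
l=3 r=14: |-14|>|11| out[11]=196, l++
l=4 r=14: |-12|>|11| out[10]=144, l++
l=5 r=14: |-10|<=|11| out[9]=121, r--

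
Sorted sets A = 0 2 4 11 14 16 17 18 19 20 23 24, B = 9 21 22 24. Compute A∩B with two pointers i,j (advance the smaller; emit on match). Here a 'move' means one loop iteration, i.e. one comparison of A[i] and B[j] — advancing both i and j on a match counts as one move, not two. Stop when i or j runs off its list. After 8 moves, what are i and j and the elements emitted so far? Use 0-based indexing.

i=7, j=1, emitted=[]

i=0 j=0: 0<9, i++
i=1 j=0: 2<9, i++
i=2 j=0: 4<9, i++
i=3 j=0: 11>9, j++
i=3 j=1: 11<21, i++
i=4 j=1: 14<21, i++
i=5 j=1: 16<21, i++
i=6 j=1: 17<21, i++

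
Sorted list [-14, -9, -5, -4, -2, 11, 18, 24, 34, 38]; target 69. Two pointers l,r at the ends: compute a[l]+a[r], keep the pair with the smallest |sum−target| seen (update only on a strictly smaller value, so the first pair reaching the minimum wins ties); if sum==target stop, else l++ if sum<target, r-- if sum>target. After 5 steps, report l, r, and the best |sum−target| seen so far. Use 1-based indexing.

l=1 r=10: -14+38=24 d=45 *, l++
l=2 r=10: -9+38=29 d=40 *, l++
l=3 r=10: -5+38=33 d=36 *, l++
l=4 r=10: -4+38=34 d=35 *, l++
l=5 r=10: -2+38=36 d=33 *, l++

l=6, r=10, best |Δ|=33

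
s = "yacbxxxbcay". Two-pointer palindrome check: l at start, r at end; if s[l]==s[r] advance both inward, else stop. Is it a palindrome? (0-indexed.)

[0,10] 'y'=='y' → l++,r--
[1,9] 'a'=='a' → l++,r--
[2,8] 'c'=='c' → l++,r--
[3,7] 'b'=='b' → l++,r--
[4,6] 'x'=='x' → l++,r--

palindrome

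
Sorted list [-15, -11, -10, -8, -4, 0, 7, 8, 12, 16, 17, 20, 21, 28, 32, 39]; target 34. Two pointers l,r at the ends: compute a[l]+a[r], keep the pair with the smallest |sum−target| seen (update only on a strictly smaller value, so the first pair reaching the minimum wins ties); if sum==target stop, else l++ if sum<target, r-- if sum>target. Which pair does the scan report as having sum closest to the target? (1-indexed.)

l=1 r=16: -15+39=24 d=10 *, l++
l=2 r=16: -11+39=28 d=6 *, l++
l=3 r=16: -10+39=29 d=5 *, l++
l=4 r=16: -8+39=31 d=3 *, l++
l=5 r=16: -4+39=35 d=1 *, r--
l=5 r=15: -4+32=28 d=6, l++
l=6 r=15: 0+32=32 d=2, l++
l=7 r=15: 7+32=39 d=5, r--
l=7 r=14: 7+28=35 d=1, r--
l=7 r=13: 7+21=28 d=6, l++
l=8 r=13: 8+21=29 d=5, l++
l=9 r=13: 12+21=33 d=1, l++
l=10 r=13: 16+21=37 d=3, r--
l=10 r=12: 16+20=36 d=2, r--
l=10 r=11: 16+17=33 d=1, l++

pair (-4, 39) with sum 35 (|Δ|=1)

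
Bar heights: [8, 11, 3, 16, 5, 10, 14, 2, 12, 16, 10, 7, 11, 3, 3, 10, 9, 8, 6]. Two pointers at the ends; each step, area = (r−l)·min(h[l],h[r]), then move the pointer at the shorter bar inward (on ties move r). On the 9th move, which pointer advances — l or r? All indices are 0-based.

[0,18] min(8,6)*18=108 best=108 * → r--
[0,17] min(8,8)*17=136 best=136 * → r--
[0,16] min(8,9)*16=128 best=136 → l++
[1,16] min(11,9)*15=135 best=136 → r--
[1,15] min(11,10)*14=140 best=140 * → r--
[1,14] min(11,3)*13=39 best=140 → r--
[1,13] min(11,3)*12=36 best=140 → r--
[1,12] min(11,11)*11=121 best=140 → r--
[1,11] min(11,7)*10=70 best=140 → r--

r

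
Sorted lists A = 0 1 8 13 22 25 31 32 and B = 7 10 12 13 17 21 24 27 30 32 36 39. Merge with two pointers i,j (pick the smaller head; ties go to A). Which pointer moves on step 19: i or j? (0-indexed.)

[i=0,j=0] A[i]=0<=B[j]=7 take 0 → i++
[i=1,j=0] A[i]=1<=B[j]=7 take 1 → i++
[i=2,j=0] A[i]=8>B[j]=7 take 7 → j++
[i=2,j=1] A[i]=8<=B[j]=10 take 8 → i++
[i=3,j=1] A[i]=13>B[j]=10 take 10 → j++
[i=3,j=2] A[i]=13>B[j]=12 take 12 → j++
[i=3,j=3] A[i]=13<=B[j]=13 take 13 → i++
[i=4,j=3] A[i]=22>B[j]=13 take 13 → j++
[i=4,j=4] A[i]=22>B[j]=17 take 17 → j++
[i=4,j=5] A[i]=22>B[j]=21 take 21 → j++
[i=4,j=6] A[i]=22<=B[j]=24 take 22 → i++
[i=5,j=6] A[i]=25>B[j]=24 take 24 → j++
[i=5,j=7] A[i]=25<=B[j]=27 take 25 → i++
[i=6,j=7] A[i]=31>B[j]=27 take 27 → j++
[i=6,j=8] A[i]=31>B[j]=30 take 30 → j++
[i=6,j=9] A[i]=31<=B[j]=32 take 31 → i++
[i=7,j=9] A[i]=32<=B[j]=32 take 32 → i++
[i=8,j=9] A done, take B[j]=32 → j++
[i=8,j=10] A done, take B[j]=36 → j++

j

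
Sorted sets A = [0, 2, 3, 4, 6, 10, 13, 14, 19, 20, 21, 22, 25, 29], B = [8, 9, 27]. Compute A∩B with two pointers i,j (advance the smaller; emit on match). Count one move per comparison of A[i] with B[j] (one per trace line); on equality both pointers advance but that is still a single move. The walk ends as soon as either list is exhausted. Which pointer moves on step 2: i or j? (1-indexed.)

i

i=1 j=1: 0<8, i++
i=2 j=1: 2<8, i++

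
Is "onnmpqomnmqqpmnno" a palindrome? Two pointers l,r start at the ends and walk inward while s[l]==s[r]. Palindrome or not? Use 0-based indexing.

not a palindrome (mismatch at 6,10)

l=0 r=16: 'o'=='o', l++,r--
l=1 r=15: 'n'=='n', l++,r--
l=2 r=14: 'n'=='n', l++,r--
l=3 r=13: 'm'=='m', l++,r--
l=4 r=12: 'p'=='p', l++,r--
l=5 r=11: 'q'=='q', l++,r--
l=6 r=10: 'o'!='q', stop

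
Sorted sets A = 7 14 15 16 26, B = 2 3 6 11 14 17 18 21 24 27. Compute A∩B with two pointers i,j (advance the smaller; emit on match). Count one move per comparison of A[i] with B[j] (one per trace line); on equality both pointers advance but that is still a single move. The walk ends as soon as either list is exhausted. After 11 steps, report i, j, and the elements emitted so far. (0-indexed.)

i=4, j=8, emitted=[14]

[i=0,j=0] 7>2 → j++
[i=0,j=1] 7>3 → j++
[i=0,j=2] 7>6 → j++
[i=0,j=3] 7<11 → i++
[i=1,j=3] 14>11 → j++
[i=1,j=4] 14==14 emit → i++,j++
[i=2,j=5] 15<17 → i++
[i=3,j=5] 16<17 → i++
[i=4,j=5] 26>17 → j++
[i=4,j=6] 26>18 → j++
[i=4,j=7] 26>21 → j++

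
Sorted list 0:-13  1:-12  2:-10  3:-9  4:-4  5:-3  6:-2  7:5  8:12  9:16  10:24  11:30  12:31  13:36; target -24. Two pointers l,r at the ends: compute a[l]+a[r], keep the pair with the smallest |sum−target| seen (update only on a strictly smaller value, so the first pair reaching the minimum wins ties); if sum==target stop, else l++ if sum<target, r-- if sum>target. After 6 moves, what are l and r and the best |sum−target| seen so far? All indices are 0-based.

[0,13] -13+36=23 d=47 * → r--
[0,12] -13+31=18 d=42 * → r--
[0,11] -13+30=17 d=41 * → r--
[0,10] -13+24=11 d=35 * → r--
[0,9] -13+16=3 d=27 * → r--
[0,8] -13+12=-1 d=23 * → r--

l=0, r=7, best |Δ|=23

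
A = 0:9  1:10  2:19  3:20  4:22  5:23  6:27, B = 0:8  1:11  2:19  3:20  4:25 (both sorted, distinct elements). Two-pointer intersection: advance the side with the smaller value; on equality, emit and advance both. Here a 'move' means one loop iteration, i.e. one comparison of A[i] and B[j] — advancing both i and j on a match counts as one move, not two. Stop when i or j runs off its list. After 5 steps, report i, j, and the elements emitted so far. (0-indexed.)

[i=0,j=0] 9>8 → j++
[i=0,j=1] 9<11 → i++
[i=1,j=1] 10<11 → i++
[i=2,j=1] 19>11 → j++
[i=2,j=2] 19==19 emit → i++,j++

i=3, j=3, emitted=[19]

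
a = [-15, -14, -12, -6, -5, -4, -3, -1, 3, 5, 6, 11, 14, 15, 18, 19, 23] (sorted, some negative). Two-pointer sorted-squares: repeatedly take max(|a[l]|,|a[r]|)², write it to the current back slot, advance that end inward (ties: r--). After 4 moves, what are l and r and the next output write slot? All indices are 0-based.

l=0, r=12, next write slot=12

l=0 r=16: |-15|<=|23| out[16]=529, r--
l=0 r=15: |-15|<=|19| out[15]=361, r--
l=0 r=14: |-15|<=|18| out[14]=324, r--
l=0 r=13: |-15|<=|15| out[13]=225, r--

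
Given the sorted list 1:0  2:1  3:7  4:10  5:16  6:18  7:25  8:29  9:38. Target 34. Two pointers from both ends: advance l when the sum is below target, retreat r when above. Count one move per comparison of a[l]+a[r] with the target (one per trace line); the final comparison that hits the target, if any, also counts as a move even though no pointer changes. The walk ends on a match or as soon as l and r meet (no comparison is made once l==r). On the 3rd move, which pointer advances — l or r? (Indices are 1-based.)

l

l=1 r=9: 0+38=38 >34, r--
l=1 r=8: 0+29=29 <34, l++
l=2 r=8: 1+29=30 <34, l++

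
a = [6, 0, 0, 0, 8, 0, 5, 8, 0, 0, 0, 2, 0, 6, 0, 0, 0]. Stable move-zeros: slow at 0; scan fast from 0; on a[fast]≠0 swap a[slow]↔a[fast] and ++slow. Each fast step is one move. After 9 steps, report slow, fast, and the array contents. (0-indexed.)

(s=0,f=0) a[fast]=6≠0 swap→a[0]=6 → slow++,fast++
(s=1,f=1) a[fast]=0 → fast++
(s=1,f=2) a[fast]=0 → fast++
(s=1,f=3) a[fast]=0 → fast++
(s=1,f=4) a[fast]=8≠0 swap→a[1]=8 → slow++,fast++
(s=2,f=5) a[fast]=0 → fast++
(s=2,f=6) a[fast]=5≠0 swap→a[2]=5 → slow++,fast++
(s=3,f=7) a[fast]=8≠0 swap→a[3]=8 → slow++,fast++
(s=4,f=8) a[fast]=0 → fast++

slow=4, fast=9, a=[6, 8, 5, 8, 0, 0, 0, 0, 0, 0, 0, 2, 0, 6, 0, 0, 0]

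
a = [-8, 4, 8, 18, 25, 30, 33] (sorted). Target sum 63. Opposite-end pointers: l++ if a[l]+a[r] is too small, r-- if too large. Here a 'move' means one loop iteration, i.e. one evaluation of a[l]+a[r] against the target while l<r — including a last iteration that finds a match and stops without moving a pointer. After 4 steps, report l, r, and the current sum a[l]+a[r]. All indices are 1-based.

l=1 r=7: -8+33=25 <63, l++
l=2 r=7: 4+33=37 <63, l++
l=3 r=7: 8+33=41 <63, l++
l=4 r=7: 18+33=51 <63, l++

l=5, r=7, sum=58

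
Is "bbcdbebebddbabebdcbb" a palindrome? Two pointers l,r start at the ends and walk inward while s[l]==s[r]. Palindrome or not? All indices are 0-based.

l=0 r=19: 'b'=='b', l++,r--
l=1 r=18: 'b'=='b', l++,r--
l=2 r=17: 'c'=='c', l++,r--
l=3 r=16: 'd'=='d', l++,r--
l=4 r=15: 'b'=='b', l++,r--
l=5 r=14: 'e'=='e', l++,r--
l=6 r=13: 'b'=='b', l++,r--
l=7 r=12: 'e'!='a', stop

not a palindrome (mismatch at 7,12)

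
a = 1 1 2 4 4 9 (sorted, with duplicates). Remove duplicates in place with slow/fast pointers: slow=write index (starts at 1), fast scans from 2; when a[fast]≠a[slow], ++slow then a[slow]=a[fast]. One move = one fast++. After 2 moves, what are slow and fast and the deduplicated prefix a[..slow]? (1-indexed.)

slow=1 fast=2: a[fast]=1=a[slow] dup, fast++
slow=1 fast=3: a[fast]=2≠a[slow]=1 write a[2]=2, slow++,fast++

slow=2, fast=4, prefix=[1, 2]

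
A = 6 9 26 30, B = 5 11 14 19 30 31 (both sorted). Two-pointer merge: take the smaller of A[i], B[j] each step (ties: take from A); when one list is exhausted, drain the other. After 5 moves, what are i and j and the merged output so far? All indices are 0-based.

i=2, j=3, merged so far=[5, 6, 9, 11, 14]

i=0 j=0: A[i]=6>B[j]=5 take 5, j++
i=0 j=1: A[i]=6<=B[j]=11 take 6, i++
i=1 j=1: A[i]=9<=B[j]=11 take 9, i++
i=2 j=1: A[i]=26>B[j]=11 take 11, j++
i=2 j=2: A[i]=26>B[j]=14 take 14, j++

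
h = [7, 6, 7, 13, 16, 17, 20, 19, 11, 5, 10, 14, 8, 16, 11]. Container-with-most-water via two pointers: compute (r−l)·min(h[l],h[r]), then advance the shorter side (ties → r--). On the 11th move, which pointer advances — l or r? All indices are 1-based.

[1,15] min(7,11)*14=98 best=98 * → l++
[2,15] min(6,11)*13=78 best=98 → l++
[3,15] min(7,11)*12=84 best=98 → l++
[4,15] min(13,11)*11=121 best=121 * → r--
[4,14] min(13,16)*10=130 best=130 * → l++
[5,14] min(16,16)*9=144 best=144 * → r--
[5,13] min(16,8)*8=64 best=144 → r--
[5,12] min(16,14)*7=98 best=144 → r--
[5,11] min(16,10)*6=60 best=144 → r--
[5,10] min(16,5)*5=25 best=144 → r--
[5,9] min(16,11)*4=44 best=144 → r--

r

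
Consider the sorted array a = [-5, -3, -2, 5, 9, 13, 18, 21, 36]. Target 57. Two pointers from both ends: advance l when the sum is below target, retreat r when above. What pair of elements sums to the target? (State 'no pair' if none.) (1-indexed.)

(21, 36)

l=1 r=9: -5+36=31 <57, l++
l=2 r=9: -3+36=33 <57, l++
l=3 r=9: -2+36=34 <57, l++
l=4 r=9: 5+36=41 <57, l++
l=5 r=9: 9+36=45 <57, l++
l=6 r=9: 13+36=49 <57, l++
l=7 r=9: 18+36=54 <57, l++
l=8 r=9: 21+36=57, found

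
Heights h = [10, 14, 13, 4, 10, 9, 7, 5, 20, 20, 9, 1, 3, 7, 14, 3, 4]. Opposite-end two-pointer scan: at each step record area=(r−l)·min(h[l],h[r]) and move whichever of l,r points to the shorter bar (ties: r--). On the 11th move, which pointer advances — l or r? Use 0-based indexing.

l

[0,16] min(10,4)*16=64 best=64 * → r--
[0,15] min(10,3)*15=45 best=64 → r--
[0,14] min(10,14)*14=140 best=140 * → l++
[1,14] min(14,14)*13=182 best=182 * → r--
[1,13] min(14,7)*12=84 best=182 → r--
[1,12] min(14,3)*11=33 best=182 → r--
[1,11] min(14,1)*10=10 best=182 → r--
[1,10] min(14,9)*9=81 best=182 → r--
[1,9] min(14,20)*8=112 best=182 → l++
[2,9] min(13,20)*7=91 best=182 → l++
[3,9] min(4,20)*6=24 best=182 → l++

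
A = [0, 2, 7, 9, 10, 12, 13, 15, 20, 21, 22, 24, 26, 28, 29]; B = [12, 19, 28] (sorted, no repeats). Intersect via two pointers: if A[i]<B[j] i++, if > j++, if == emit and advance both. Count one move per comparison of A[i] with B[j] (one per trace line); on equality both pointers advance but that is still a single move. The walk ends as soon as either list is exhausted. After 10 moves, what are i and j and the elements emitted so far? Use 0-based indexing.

i=0 j=0: 0<12, i++
i=1 j=0: 2<12, i++
i=2 j=0: 7<12, i++
i=3 j=0: 9<12, i++
i=4 j=0: 10<12, i++
i=5 j=0: 12==12 emit, i++,j++
i=6 j=1: 13<19, i++
i=7 j=1: 15<19, i++
i=8 j=1: 20>19, j++
i=8 j=2: 20<28, i++

i=9, j=2, emitted=[12]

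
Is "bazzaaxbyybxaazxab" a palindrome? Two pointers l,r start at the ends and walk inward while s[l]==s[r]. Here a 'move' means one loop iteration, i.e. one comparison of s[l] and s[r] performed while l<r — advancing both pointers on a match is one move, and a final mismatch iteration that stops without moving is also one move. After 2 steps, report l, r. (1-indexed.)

l=1 r=18: 'b'=='b', l++,r--
l=2 r=17: 'a'=='a', l++,r--

l=3, r=16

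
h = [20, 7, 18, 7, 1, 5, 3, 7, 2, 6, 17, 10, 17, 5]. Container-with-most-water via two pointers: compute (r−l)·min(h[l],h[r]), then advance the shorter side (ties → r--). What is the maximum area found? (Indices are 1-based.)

max area = 204

l=1 r=14: min(20,5)*13=65 best=65 *, r--
l=1 r=13: min(20,17)*12=204 best=204 *, r--
l=1 r=12: min(20,10)*11=110 best=204, r--
l=1 r=11: min(20,17)*10=170 best=204, r--
l=1 r=10: min(20,6)*9=54 best=204, r--
l=1 r=9: min(20,2)*8=16 best=204, r--
l=1 r=8: min(20,7)*7=49 best=204, r--
l=1 r=7: min(20,3)*6=18 best=204, r--
l=1 r=6: min(20,5)*5=25 best=204, r--
l=1 r=5: min(20,1)*4=4 best=204, r--
l=1 r=4: min(20,7)*3=21 best=204, r--
l=1 r=3: min(20,18)*2=36 best=204, r--
l=1 r=2: min(20,7)*1=7 best=204, r--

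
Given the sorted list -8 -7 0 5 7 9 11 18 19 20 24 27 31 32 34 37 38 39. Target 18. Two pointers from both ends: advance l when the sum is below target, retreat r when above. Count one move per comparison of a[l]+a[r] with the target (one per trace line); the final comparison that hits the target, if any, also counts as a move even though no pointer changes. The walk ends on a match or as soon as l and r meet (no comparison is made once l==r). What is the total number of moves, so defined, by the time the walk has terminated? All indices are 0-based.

l=0 r=17: -8+39=31 >18, r--
l=0 r=16: -8+38=30 >18, r--
l=0 r=15: -8+37=29 >18, r--
l=0 r=14: -8+34=26 >18, r--
l=0 r=13: -8+32=24 >18, r--
l=0 r=12: -8+31=23 >18, r--
l=0 r=11: -8+27=19 >18, r--
l=0 r=10: -8+24=16 <18, l++
l=1 r=10: -7+24=17 <18, l++
l=2 r=10: 0+24=24 >18, r--
l=2 r=9: 0+20=20 >18, r--
l=2 r=8: 0+19=19 >18, r--
l=2 r=7: 0+18=18, found

13 moves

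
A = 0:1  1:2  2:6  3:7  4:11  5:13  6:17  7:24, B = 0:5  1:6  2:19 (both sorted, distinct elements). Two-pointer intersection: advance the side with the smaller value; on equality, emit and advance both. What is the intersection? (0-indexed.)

intersection = [6]

i=0 j=0: 1<5, i++
i=1 j=0: 2<5, i++
i=2 j=0: 6>5, j++
i=2 j=1: 6==6 emit, i++,j++
i=3 j=2: 7<19, i++
i=4 j=2: 11<19, i++
i=5 j=2: 13<19, i++
i=6 j=2: 17<19, i++
i=7 j=2: 24>19, j++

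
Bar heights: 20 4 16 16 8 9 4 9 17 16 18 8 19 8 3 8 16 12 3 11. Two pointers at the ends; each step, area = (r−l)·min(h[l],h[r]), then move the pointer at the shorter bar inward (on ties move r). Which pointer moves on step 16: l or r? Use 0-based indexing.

[0,19] min(20,11)*19=209 best=209 * → r--
[0,18] min(20,3)*18=54 best=209 → r--
[0,17] min(20,12)*17=204 best=209 → r--
[0,16] min(20,16)*16=256 best=256 * → r--
[0,15] min(20,8)*15=120 best=256 → r--
[0,14] min(20,3)*14=42 best=256 → r--
[0,13] min(20,8)*13=104 best=256 → r--
[0,12] min(20,19)*12=228 best=256 → r--
[0,11] min(20,8)*11=88 best=256 → r--
[0,10] min(20,18)*10=180 best=256 → r--
[0,9] min(20,16)*9=144 best=256 → r--
[0,8] min(20,17)*8=136 best=256 → r--
[0,7] min(20,9)*7=63 best=256 → r--
[0,6] min(20,4)*6=24 best=256 → r--
[0,5] min(20,9)*5=45 best=256 → r--
[0,4] min(20,8)*4=32 best=256 → r--

r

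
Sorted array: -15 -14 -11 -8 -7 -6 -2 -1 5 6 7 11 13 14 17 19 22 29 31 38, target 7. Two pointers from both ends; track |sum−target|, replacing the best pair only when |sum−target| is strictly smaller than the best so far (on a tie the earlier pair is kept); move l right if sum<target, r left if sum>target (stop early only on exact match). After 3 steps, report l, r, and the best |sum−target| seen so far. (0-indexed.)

[0,19] -15+38=23 d=16 * → r--
[0,18] -15+31=16 d=9 * → r--
[0,17] -15+29=14 d=7 * → r--

l=0, r=16, best |Δ|=7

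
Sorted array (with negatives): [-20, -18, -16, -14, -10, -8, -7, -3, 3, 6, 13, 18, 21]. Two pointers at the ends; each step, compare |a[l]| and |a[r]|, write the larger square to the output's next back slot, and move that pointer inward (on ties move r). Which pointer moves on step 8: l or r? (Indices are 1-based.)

l

l=1 r=13: |-20|<=|21| out[13]=441, r--
l=1 r=12: |-20|>|18| out[12]=400, l++
l=2 r=12: |-18|<=|18| out[11]=324, r--
l=2 r=11: |-18|>|13| out[10]=324, l++
l=3 r=11: |-16|>|13| out[9]=256, l++
l=4 r=11: |-14|>|13| out[8]=196, l++
l=5 r=11: |-10|<=|13| out[7]=169, r--
l=5 r=10: |-10|>|6| out[6]=100, l++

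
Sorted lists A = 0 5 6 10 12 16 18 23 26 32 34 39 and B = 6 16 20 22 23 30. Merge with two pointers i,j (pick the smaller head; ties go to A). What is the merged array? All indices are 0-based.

[0, 5, 6, 6, 10, 12, 16, 16, 18, 20, 22, 23, 23, 26, 30, 32, 34, 39]

[i=0,j=0] A[i]=0<=B[j]=6 take 0 → i++
[i=1,j=0] A[i]=5<=B[j]=6 take 5 → i++
[i=2,j=0] A[i]=6<=B[j]=6 take 6 → i++
[i=3,j=0] A[i]=10>B[j]=6 take 6 → j++
[i=3,j=1] A[i]=10<=B[j]=16 take 10 → i++
[i=4,j=1] A[i]=12<=B[j]=16 take 12 → i++
[i=5,j=1] A[i]=16<=B[j]=16 take 16 → i++
[i=6,j=1] A[i]=18>B[j]=16 take 16 → j++
[i=6,j=2] A[i]=18<=B[j]=20 take 18 → i++
[i=7,j=2] A[i]=23>B[j]=20 take 20 → j++
[i=7,j=3] A[i]=23>B[j]=22 take 22 → j++
[i=7,j=4] A[i]=23<=B[j]=23 take 23 → i++
[i=8,j=4] A[i]=26>B[j]=23 take 23 → j++
[i=8,j=5] A[i]=26<=B[j]=30 take 26 → i++
[i=9,j=5] A[i]=32>B[j]=30 take 30 → j++
[i=9,j=6] B done, take A[i]=32 → i++
[i=10,j=6] B done, take A[i]=34 → i++
[i=11,j=6] B done, take A[i]=39 → i++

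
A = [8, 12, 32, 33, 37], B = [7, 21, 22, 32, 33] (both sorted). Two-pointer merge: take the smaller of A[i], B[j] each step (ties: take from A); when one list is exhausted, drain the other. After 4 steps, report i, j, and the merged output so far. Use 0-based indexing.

[i=0,j=0] A[i]=8>B[j]=7 take 7 → j++
[i=0,j=1] A[i]=8<=B[j]=21 take 8 → i++
[i=1,j=1] A[i]=12<=B[j]=21 take 12 → i++
[i=2,j=1] A[i]=32>B[j]=21 take 21 → j++

i=2, j=2, merged so far=[7, 8, 12, 21]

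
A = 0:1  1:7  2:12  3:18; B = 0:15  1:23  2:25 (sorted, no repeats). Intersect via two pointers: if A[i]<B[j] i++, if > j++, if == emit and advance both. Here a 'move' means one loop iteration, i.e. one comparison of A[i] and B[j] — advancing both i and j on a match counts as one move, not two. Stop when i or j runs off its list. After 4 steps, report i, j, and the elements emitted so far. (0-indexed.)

[i=0,j=0] 1<15 → i++
[i=1,j=0] 7<15 → i++
[i=2,j=0] 12<15 → i++
[i=3,j=0] 18>15 → j++

i=3, j=1, emitted=[]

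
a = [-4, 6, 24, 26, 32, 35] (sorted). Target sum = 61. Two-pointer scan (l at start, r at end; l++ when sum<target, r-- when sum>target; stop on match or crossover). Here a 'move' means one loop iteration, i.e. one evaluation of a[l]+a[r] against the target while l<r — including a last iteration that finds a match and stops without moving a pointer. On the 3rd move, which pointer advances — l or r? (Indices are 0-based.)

l=0 r=5: -4+35=31 <61, l++
l=1 r=5: 6+35=41 <61, l++
l=2 r=5: 24+35=59 <61, l++

l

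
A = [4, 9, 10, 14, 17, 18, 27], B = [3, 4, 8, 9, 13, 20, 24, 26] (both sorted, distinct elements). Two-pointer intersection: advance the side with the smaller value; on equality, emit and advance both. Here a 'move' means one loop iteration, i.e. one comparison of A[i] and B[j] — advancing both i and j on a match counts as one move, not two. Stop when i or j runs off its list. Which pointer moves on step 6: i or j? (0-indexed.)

j

i=0 j=0: 4>3, j++
i=0 j=1: 4==4 emit, i++,j++
i=1 j=2: 9>8, j++
i=1 j=3: 9==9 emit, i++,j++
i=2 j=4: 10<13, i++
i=3 j=4: 14>13, j++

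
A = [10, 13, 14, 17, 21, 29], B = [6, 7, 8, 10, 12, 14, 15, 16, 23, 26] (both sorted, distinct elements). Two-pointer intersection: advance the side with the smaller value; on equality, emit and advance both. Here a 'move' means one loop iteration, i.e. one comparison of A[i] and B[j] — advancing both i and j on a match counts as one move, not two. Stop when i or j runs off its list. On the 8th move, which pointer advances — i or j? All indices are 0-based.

[i=0,j=0] 10>6 → j++
[i=0,j=1] 10>7 → j++
[i=0,j=2] 10>8 → j++
[i=0,j=3] 10==10 emit → i++,j++
[i=1,j=4] 13>12 → j++
[i=1,j=5] 13<14 → i++
[i=2,j=5] 14==14 emit → i++,j++
[i=3,j=6] 17>15 → j++

j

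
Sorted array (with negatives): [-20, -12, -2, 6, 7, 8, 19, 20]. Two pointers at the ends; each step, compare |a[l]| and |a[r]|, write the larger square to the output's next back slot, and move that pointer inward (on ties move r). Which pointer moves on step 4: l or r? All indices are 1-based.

l=1 r=8: |-20|<=|20| out[8]=400, r--
l=1 r=7: |-20|>|19| out[7]=400, l++
l=2 r=7: |-12|<=|19| out[6]=361, r--
l=2 r=6: |-12|>|8| out[5]=144, l++

l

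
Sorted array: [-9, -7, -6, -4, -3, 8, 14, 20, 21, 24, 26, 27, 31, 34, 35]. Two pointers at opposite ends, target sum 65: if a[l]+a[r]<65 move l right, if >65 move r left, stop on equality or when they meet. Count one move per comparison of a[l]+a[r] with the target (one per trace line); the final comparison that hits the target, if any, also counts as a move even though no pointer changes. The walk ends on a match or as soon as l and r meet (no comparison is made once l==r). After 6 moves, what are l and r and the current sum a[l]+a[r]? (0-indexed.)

[0,14] -9+35=26 <65 → l++
[1,14] -7+35=28 <65 → l++
[2,14] -6+35=29 <65 → l++
[3,14] -4+35=31 <65 → l++
[4,14] -3+35=32 <65 → l++
[5,14] 8+35=43 <65 → l++

l=6, r=14, sum=49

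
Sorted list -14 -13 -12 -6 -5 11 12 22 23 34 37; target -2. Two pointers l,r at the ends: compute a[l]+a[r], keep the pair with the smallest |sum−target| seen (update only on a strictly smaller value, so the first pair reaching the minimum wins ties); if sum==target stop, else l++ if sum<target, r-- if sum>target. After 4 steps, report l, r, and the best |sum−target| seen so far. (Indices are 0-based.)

[0,10] -14+37=23 d=25 * → r--
[0,9] -14+34=20 d=22 * → r--
[0,8] -14+23=9 d=11 * → r--
[0,7] -14+22=8 d=10 * → r--

l=0, r=6, best |Δ|=10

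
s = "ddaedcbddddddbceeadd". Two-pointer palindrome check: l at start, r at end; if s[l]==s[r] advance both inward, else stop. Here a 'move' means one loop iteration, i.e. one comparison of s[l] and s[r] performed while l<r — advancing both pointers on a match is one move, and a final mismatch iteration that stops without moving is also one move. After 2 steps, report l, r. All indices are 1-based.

l=3, r=18

[1,20] 'd'=='d' → l++,r--
[2,19] 'd'=='d' → l++,r--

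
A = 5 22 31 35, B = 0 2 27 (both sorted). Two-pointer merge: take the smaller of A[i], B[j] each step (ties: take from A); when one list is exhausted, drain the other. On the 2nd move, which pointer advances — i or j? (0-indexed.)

j

[i=0,j=0] A[i]=5>B[j]=0 take 0 → j++
[i=0,j=1] A[i]=5>B[j]=2 take 2 → j++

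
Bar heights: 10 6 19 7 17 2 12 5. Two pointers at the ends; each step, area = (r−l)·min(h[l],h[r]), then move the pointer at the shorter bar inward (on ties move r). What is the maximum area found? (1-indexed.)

[1,8] min(10,5)*7=35 best=35 * → r--
[1,7] min(10,12)*6=60 best=60 * → l++
[2,7] min(6,12)*5=30 best=60 → l++
[3,7] min(19,12)*4=48 best=60 → r--
[3,6] min(19,2)*3=6 best=60 → r--
[3,5] min(19,17)*2=34 best=60 → r--
[3,4] min(19,7)*1=7 best=60 → r--

max area = 60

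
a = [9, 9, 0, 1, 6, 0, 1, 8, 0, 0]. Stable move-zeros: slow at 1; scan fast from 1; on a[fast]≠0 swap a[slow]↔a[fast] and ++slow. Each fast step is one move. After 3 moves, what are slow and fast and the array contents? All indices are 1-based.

slow=1 fast=1: a[fast]=9≠0 swap→a[1]=9, slow++,fast++
slow=2 fast=2: a[fast]=9≠0 swap→a[2]=9, slow++,fast++
slow=3 fast=3: a[fast]=0, fast++

slow=3, fast=4, a=[9, 9, 0, 1, 6, 0, 1, 8, 0, 0]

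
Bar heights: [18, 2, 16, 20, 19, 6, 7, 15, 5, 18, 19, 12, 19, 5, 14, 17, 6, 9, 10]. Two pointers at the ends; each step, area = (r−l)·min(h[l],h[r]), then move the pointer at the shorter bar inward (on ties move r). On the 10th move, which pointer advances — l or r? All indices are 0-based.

r

l=0 r=18: min(18,10)*18=180 best=180 *, r--
l=0 r=17: min(18,9)*17=153 best=180, r--
l=0 r=16: min(18,6)*16=96 best=180, r--
l=0 r=15: min(18,17)*15=255 best=255 *, r--
l=0 r=14: min(18,14)*14=196 best=255, r--
l=0 r=13: min(18,5)*13=65 best=255, r--
l=0 r=12: min(18,19)*12=216 best=255, l++
l=1 r=12: min(2,19)*11=22 best=255, l++
l=2 r=12: min(16,19)*10=160 best=255, l++
l=3 r=12: min(20,19)*9=171 best=255, r--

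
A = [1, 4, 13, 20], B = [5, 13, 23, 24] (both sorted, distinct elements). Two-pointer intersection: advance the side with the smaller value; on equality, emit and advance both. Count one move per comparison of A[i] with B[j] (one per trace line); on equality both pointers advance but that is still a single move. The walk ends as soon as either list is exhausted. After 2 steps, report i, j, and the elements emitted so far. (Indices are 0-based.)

i=2, j=0, emitted=[]

[i=0,j=0] 1<5 → i++
[i=1,j=0] 4<5 → i++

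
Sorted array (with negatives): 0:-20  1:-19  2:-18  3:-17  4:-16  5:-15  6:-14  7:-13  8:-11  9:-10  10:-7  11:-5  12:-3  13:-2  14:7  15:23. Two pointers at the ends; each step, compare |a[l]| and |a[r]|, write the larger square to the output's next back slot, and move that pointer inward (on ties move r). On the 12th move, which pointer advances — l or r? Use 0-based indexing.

l=0 r=15: |-20|<=|23| out[15]=529, r--
l=0 r=14: |-20|>|7| out[14]=400, l++
l=1 r=14: |-19|>|7| out[13]=361, l++
l=2 r=14: |-18|>|7| out[12]=324, l++
l=3 r=14: |-17|>|7| out[11]=289, l++
l=4 r=14: |-16|>|7| out[10]=256, l++
l=5 r=14: |-15|>|7| out[9]=225, l++
l=6 r=14: |-14|>|7| out[8]=196, l++
l=7 r=14: |-13|>|7| out[7]=169, l++
l=8 r=14: |-11|>|7| out[6]=121, l++
l=9 r=14: |-10|>|7| out[5]=100, l++
l=10 r=14: |-7|<=|7| out[4]=49, r--

r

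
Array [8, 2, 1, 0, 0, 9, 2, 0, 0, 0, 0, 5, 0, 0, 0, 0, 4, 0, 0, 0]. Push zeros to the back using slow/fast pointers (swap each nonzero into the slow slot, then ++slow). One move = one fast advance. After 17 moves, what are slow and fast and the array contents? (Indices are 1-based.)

slow=1 fast=1: a[fast]=8≠0 swap→a[1]=8, slow++,fast++
slow=2 fast=2: a[fast]=2≠0 swap→a[2]=2, slow++,fast++
slow=3 fast=3: a[fast]=1≠0 swap→a[3]=1, slow++,fast++
slow=4 fast=4: a[fast]=0, fast++
slow=4 fast=5: a[fast]=0, fast++
slow=4 fast=6: a[fast]=9≠0 swap→a[4]=9, slow++,fast++
slow=5 fast=7: a[fast]=2≠0 swap→a[5]=2, slow++,fast++
slow=6 fast=8: a[fast]=0, fast++
slow=6 fast=9: a[fast]=0, fast++
slow=6 fast=10: a[fast]=0, fast++
slow=6 fast=11: a[fast]=0, fast++
slow=6 fast=12: a[fast]=5≠0 swap→a[6]=5, slow++,fast++
slow=7 fast=13: a[fast]=0, fast++
slow=7 fast=14: a[fast]=0, fast++
slow=7 fast=15: a[fast]=0, fast++
slow=7 fast=16: a[fast]=0, fast++
slow=7 fast=17: a[fast]=4≠0 swap→a[7]=4, slow++,fast++

slow=8, fast=18, a=[8, 2, 1, 9, 2, 5, 4, 0, 0, 0, 0, 0, 0, 0, 0, 0, 0, 0, 0, 0]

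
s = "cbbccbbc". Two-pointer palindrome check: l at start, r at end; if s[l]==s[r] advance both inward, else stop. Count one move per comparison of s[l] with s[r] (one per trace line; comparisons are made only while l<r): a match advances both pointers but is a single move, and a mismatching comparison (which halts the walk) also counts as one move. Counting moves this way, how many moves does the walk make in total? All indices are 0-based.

[0,7] 'c'=='c' → l++,r--
[1,6] 'b'=='b' → l++,r--
[2,5] 'b'=='b' → l++,r--
[3,4] 'c'=='c' → l++,r--

4 moves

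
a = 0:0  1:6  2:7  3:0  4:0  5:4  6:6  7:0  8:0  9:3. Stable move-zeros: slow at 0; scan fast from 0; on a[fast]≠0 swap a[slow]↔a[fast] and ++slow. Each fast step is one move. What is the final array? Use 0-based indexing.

slow=0 fast=0: a[fast]=0, fast++
slow=0 fast=1: a[fast]=6≠0 swap→a[0]=6, slow++,fast++
slow=1 fast=2: a[fast]=7≠0 swap→a[1]=7, slow++,fast++
slow=2 fast=3: a[fast]=0, fast++
slow=2 fast=4: a[fast]=0, fast++
slow=2 fast=5: a[fast]=4≠0 swap→a[2]=4, slow++,fast++
slow=3 fast=6: a[fast]=6≠0 swap→a[3]=6, slow++,fast++
slow=4 fast=7: a[fast]=0, fast++
slow=4 fast=8: a[fast]=0, fast++
slow=4 fast=9: a[fast]=3≠0 swap→a[4]=3, slow++,fast++

[6, 7, 4, 6, 3, 0, 0, 0, 0, 0]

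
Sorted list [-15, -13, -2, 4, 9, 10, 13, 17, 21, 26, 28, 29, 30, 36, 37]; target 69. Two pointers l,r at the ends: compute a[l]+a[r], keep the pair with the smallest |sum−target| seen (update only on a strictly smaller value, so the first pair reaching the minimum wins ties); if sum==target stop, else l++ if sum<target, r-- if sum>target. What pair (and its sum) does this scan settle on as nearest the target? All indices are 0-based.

pair (30, 37) with sum 67 (|Δ|=2)

[0,14] -15+37=22 d=47 * → l++
[1,14] -13+37=24 d=45 * → l++
[2,14] -2+37=35 d=34 * → l++
[3,14] 4+37=41 d=28 * → l++
[4,14] 9+37=46 d=23 * → l++
[5,14] 10+37=47 d=22 * → l++
[6,14] 13+37=50 d=19 * → l++
[7,14] 17+37=54 d=15 * → l++
[8,14] 21+37=58 d=11 * → l++
[9,14] 26+37=63 d=6 * → l++
[10,14] 28+37=65 d=4 * → l++
[11,14] 29+37=66 d=3 * → l++
[12,14] 30+37=67 d=2 * → l++
[13,14] 36+37=73 d=4 → r--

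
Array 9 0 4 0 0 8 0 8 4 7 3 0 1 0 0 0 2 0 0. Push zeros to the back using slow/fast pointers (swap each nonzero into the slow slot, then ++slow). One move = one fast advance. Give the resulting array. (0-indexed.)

[9, 4, 8, 8, 4, 7, 3, 1, 2, 0, 0, 0, 0, 0, 0, 0, 0, 0, 0]

slow=0 fast=0: a[fast]=9≠0 swap→a[0]=9, slow++,fast++
slow=1 fast=1: a[fast]=0, fast++
slow=1 fast=2: a[fast]=4≠0 swap→a[1]=4, slow++,fast++
slow=2 fast=3: a[fast]=0, fast++
slow=2 fast=4: a[fast]=0, fast++
slow=2 fast=5: a[fast]=8≠0 swap→a[2]=8, slow++,fast++
slow=3 fast=6: a[fast]=0, fast++
slow=3 fast=7: a[fast]=8≠0 swap→a[3]=8, slow++,fast++
slow=4 fast=8: a[fast]=4≠0 swap→a[4]=4, slow++,fast++
slow=5 fast=9: a[fast]=7≠0 swap→a[5]=7, slow++,fast++
slow=6 fast=10: a[fast]=3≠0 swap→a[6]=3, slow++,fast++
slow=7 fast=11: a[fast]=0, fast++
slow=7 fast=12: a[fast]=1≠0 swap→a[7]=1, slow++,fast++
slow=8 fast=13: a[fast]=0, fast++
slow=8 fast=14: a[fast]=0, fast++
slow=8 fast=15: a[fast]=0, fast++
slow=8 fast=16: a[fast]=2≠0 swap→a[8]=2, slow++,fast++
slow=9 fast=17: a[fast]=0, fast++
slow=9 fast=18: a[fast]=0, fast++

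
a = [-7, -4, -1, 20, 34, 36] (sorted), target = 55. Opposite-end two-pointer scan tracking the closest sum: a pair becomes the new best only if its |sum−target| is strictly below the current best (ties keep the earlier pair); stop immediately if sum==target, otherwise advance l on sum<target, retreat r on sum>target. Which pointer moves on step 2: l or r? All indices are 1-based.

l

l=1 r=6: -7+36=29 d=26 *, l++
l=2 r=6: -4+36=32 d=23 *, l++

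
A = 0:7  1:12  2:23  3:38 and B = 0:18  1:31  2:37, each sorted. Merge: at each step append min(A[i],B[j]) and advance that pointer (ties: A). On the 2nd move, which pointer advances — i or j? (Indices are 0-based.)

i

[i=0,j=0] A[i]=7<=B[j]=18 take 7 → i++
[i=1,j=0] A[i]=12<=B[j]=18 take 12 → i++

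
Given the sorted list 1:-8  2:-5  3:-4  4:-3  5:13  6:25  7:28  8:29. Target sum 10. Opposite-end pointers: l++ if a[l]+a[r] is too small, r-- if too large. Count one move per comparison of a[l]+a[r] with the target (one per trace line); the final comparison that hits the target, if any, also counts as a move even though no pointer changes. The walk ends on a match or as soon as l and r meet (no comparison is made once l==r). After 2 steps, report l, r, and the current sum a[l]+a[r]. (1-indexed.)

l=1 r=8: -8+29=21 >10, r--
l=1 r=7: -8+28=20 >10, r--

l=1, r=6, sum=17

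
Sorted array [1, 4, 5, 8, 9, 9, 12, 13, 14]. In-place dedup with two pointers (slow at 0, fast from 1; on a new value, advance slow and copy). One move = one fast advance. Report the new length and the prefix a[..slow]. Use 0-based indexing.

length 8; prefix = [1, 4, 5, 8, 9, 12, 13, 14]

(s=0,f=1) a[fast]=4≠a[slow]=1 write a[1]=4 → slow++,fast++
(s=1,f=2) a[fast]=5≠a[slow]=4 write a[2]=5 → slow++,fast++
(s=2,f=3) a[fast]=8≠a[slow]=5 write a[3]=8 → slow++,fast++
(s=3,f=4) a[fast]=9≠a[slow]=8 write a[4]=9 → slow++,fast++
(s=4,f=5) a[fast]=9=a[slow] dup → fast++
(s=4,f=6) a[fast]=12≠a[slow]=9 write a[5]=12 → slow++,fast++
(s=5,f=7) a[fast]=13≠a[slow]=12 write a[6]=13 → slow++,fast++
(s=6,f=8) a[fast]=14≠a[slow]=13 write a[7]=14 → slow++,fast++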